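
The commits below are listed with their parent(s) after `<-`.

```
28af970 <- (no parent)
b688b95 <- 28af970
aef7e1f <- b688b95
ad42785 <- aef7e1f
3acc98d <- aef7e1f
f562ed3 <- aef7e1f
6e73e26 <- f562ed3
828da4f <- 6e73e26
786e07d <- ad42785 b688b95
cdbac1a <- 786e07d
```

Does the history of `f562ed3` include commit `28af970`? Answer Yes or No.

Yes

Ancestors of f562ed3 (commits reachable by following parents): {28af970, aef7e1f, b688b95, f562ed3}.
28af970 is in that set, so it is an ancestor of f562ed3.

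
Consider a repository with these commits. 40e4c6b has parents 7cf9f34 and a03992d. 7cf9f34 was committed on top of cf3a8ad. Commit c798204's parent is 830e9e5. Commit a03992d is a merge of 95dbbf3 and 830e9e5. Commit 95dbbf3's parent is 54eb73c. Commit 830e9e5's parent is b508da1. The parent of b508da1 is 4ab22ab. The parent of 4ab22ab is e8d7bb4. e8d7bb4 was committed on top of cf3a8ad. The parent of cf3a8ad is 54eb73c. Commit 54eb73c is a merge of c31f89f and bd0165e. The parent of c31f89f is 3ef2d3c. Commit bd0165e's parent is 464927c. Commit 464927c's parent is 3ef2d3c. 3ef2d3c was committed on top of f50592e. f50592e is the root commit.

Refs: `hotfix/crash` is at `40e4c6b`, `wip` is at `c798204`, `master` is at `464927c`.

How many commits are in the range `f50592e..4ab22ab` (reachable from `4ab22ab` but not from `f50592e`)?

Reachable from 4ab22ab: {3ef2d3c, 464927c, 4ab22ab, 54eb73c, bd0165e, c31f89f, cf3a8ad, e8d7bb4, f50592e}.
Reachable from f50592e: {f50592e}.
In 4ab22ab's history but not f50592e's: {3ef2d3c, 464927c, 4ab22ab, 54eb73c, bd0165e, c31f89f, cf3a8ad, e8d7bb4} — 8 commits.

8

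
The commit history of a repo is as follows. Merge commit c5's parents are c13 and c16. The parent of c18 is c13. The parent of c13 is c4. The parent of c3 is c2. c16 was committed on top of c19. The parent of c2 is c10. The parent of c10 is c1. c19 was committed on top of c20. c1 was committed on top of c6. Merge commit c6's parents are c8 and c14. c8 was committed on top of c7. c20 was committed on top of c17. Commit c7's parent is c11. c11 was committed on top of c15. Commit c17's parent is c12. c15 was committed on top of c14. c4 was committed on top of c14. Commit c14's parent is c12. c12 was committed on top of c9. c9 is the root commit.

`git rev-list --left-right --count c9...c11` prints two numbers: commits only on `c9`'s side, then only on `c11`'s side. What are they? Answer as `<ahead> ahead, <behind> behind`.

0 ahead, 4 behind

Reachable from c9: {c9}.
Reachable from c11: {c11, c12, c14, c15, c9}.
Only in c9's history (ahead): {} — 0.
Only in c11's history (behind): {c11, c12, c14, c15} — 4.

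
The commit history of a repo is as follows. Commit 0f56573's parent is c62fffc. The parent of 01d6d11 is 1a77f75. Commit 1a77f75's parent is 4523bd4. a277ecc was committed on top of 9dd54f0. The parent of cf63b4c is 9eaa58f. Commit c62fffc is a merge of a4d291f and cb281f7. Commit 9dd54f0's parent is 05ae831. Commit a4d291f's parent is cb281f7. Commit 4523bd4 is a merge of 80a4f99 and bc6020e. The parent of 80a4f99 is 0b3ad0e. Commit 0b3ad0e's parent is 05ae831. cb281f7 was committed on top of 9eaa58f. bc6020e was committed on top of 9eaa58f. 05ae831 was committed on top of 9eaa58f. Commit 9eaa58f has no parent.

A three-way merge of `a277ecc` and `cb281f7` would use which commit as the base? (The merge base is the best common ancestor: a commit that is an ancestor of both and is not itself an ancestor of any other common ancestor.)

9eaa58f

Ancestors of a277ecc: {05ae831, 9dd54f0, 9eaa58f, a277ecc}.
Ancestors of cb281f7: {9eaa58f, cb281f7}.
Common ancestors: {9eaa58f}.
The only common ancestor is 9eaa58f, so it is the merge base.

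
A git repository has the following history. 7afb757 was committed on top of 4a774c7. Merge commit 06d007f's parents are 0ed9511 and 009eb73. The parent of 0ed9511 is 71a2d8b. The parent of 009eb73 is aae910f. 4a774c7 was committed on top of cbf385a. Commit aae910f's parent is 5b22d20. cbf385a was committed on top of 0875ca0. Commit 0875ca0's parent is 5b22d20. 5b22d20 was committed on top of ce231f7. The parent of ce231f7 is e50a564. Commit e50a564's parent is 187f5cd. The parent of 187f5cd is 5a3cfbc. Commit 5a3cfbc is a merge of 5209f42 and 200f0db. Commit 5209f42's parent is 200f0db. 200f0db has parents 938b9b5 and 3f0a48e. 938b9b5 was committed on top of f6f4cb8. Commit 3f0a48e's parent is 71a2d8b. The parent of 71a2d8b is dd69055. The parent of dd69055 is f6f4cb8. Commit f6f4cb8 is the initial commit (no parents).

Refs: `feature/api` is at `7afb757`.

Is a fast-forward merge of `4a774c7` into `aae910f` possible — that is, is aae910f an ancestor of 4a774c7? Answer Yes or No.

A fast-forward from aae910f to 4a774c7 is possible iff aae910f is an ancestor of 4a774c7.
Ancestors of 4a774c7: {0875ca0, 187f5cd, 200f0db, 3f0a48e, 4a774c7, 5209f42, 5a3cfbc, 5b22d20, 71a2d8b, 938b9b5, cbf385a, ce231f7, dd69055, e50a564, f6f4cb8}.
aae910f is not among them, so fast-forward is not possible.

No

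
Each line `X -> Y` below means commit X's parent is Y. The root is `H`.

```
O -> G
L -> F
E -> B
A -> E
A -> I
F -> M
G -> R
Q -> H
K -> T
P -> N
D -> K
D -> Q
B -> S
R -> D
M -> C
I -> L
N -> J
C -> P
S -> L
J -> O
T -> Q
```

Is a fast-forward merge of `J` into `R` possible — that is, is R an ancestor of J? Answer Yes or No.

A fast-forward from R to J is possible iff R is an ancestor of J.
Ancestors of J: {D, G, H, J, K, O, Q, R, T}.
R is among them, so fast-forward is possible.

Yes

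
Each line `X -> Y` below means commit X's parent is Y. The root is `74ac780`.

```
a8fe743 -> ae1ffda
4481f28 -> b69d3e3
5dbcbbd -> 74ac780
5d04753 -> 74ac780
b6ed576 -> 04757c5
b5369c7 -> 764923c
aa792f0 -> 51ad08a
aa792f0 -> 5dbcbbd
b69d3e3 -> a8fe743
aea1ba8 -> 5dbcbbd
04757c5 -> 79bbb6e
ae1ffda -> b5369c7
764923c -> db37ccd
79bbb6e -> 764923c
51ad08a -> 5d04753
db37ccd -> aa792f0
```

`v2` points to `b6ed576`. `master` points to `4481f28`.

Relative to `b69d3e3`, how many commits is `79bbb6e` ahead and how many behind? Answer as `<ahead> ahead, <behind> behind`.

1 ahead, 4 behind

Reachable from 79bbb6e: {51ad08a, 5d04753, 5dbcbbd, 74ac780, 764923c, 79bbb6e, aa792f0, db37ccd}.
Reachable from b69d3e3: {51ad08a, 5d04753, 5dbcbbd, 74ac780, 764923c, a8fe743, aa792f0, ae1ffda, b5369c7, b69d3e3, db37ccd}.
Only in 79bbb6e's history (ahead): {79bbb6e} — 1.
Only in b69d3e3's history (behind): {a8fe743, ae1ffda, b5369c7, b69d3e3} — 4.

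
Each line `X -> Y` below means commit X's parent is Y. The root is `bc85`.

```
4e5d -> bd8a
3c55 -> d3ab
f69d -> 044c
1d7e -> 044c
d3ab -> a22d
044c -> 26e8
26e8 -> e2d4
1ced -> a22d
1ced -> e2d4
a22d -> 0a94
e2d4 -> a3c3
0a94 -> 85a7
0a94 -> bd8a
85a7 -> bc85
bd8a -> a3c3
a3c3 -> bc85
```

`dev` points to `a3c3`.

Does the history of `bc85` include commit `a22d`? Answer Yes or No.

Ancestors of bc85: {bc85}.
a22d is not in that set, so it is not an ancestor of bc85.

No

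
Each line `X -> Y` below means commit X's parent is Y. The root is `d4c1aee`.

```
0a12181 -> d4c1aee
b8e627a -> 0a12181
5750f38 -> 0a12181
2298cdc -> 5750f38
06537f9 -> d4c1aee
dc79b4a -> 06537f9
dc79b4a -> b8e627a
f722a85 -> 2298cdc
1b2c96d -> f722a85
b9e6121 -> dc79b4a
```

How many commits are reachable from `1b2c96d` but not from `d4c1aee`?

Reachable from 1b2c96d: {0a12181, 1b2c96d, 2298cdc, 5750f38, d4c1aee, f722a85}.
Reachable from d4c1aee: {d4c1aee}.
In 1b2c96d's history but not d4c1aee's: {0a12181, 1b2c96d, 2298cdc, 5750f38, f722a85} — 5 commits.

5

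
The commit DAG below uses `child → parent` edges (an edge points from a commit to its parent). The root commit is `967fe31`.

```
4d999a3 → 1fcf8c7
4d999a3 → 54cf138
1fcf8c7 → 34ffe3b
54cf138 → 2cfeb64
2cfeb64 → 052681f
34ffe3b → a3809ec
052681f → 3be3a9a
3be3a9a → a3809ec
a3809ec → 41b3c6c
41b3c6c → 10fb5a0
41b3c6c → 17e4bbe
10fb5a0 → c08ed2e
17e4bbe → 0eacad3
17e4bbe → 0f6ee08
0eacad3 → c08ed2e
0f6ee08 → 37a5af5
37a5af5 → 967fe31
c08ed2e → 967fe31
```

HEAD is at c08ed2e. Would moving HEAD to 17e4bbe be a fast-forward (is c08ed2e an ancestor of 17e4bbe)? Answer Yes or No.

A fast-forward from c08ed2e to 17e4bbe is possible iff c08ed2e is an ancestor of 17e4bbe.
Ancestors of 17e4bbe: {0eacad3, 0f6ee08, 17e4bbe, 37a5af5, 967fe31, c08ed2e}.
c08ed2e is among them, so fast-forward is possible.

Yes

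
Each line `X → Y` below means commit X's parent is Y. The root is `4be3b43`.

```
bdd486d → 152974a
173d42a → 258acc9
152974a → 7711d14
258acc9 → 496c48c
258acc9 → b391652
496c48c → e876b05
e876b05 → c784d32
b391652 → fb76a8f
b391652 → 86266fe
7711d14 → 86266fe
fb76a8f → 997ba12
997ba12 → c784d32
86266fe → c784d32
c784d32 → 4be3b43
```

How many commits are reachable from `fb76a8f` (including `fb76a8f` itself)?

4

Walking parent pointers from fb76a8f: reachable set = {4be3b43, 997ba12, c784d32, fb76a8f}.
That is 4 commits.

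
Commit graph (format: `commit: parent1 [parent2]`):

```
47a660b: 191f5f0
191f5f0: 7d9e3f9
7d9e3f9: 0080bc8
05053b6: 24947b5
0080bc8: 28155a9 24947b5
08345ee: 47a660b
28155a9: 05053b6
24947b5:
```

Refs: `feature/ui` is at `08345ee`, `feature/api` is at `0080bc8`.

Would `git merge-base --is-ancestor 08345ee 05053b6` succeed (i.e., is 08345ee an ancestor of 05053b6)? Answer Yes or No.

Ancestors of 05053b6: {05053b6, 24947b5}.
08345ee is not in that set, so it is not an ancestor of 05053b6.

No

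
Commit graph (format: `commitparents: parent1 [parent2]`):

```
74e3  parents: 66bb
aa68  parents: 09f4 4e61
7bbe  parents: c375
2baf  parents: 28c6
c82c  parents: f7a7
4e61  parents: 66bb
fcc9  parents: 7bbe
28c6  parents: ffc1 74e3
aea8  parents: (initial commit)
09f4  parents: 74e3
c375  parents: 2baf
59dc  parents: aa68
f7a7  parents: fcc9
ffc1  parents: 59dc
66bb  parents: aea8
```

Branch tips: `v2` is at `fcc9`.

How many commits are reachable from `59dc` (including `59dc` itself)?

7

Walking parent pointers from 59dc: reachable set = {09f4, 4e61, 59dc, 66bb, 74e3, aa68, aea8}.
That is 7 commits.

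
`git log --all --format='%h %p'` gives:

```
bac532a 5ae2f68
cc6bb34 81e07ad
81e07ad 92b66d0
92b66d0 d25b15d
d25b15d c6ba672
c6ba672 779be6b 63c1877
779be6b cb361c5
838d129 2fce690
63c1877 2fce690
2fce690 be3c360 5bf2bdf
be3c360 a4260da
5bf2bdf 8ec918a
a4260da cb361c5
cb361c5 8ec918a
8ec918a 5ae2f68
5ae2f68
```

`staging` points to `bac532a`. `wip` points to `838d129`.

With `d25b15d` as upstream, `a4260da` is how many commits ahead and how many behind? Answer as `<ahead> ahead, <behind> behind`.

0 ahead, 7 behind

Reachable from a4260da: {5ae2f68, 8ec918a, a4260da, cb361c5}.
Reachable from d25b15d: {2fce690, 5ae2f68, 5bf2bdf, 63c1877, 779be6b, 8ec918a, a4260da, be3c360, c6ba672, cb361c5, d25b15d}.
Only in a4260da's history (ahead): {} — 0.
Only in d25b15d's history (behind): {2fce690, 5bf2bdf, 63c1877, 779be6b, be3c360, c6ba672, d25b15d} — 7.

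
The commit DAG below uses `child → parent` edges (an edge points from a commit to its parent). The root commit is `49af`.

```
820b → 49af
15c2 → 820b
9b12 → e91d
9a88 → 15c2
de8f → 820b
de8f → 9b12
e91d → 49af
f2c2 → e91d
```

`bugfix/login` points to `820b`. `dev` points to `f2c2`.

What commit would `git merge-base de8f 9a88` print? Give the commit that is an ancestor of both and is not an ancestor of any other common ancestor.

Ancestors of de8f: {49af, 820b, 9b12, de8f, e91d}.
Ancestors of 9a88: {15c2, 49af, 820b, 9a88}.
Common ancestors: {49af, 820b}.
Among these, 820b is not an ancestor of any other common ancestor — it is the merge base.

820b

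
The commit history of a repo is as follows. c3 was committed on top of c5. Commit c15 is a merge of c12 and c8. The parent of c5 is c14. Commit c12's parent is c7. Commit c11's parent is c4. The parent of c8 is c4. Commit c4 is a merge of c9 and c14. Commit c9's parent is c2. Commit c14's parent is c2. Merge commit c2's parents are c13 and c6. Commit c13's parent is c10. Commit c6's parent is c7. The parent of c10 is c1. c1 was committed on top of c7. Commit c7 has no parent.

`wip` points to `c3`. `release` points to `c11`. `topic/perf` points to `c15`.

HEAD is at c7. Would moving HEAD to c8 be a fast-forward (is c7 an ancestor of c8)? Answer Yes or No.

A fast-forward from c7 to c8 is possible iff c7 is an ancestor of c8.
Ancestors of c8: {c1, c10, c13, c14, c2, c4, c6, c7, c8, c9}.
c7 is among them, so fast-forward is possible.

Yes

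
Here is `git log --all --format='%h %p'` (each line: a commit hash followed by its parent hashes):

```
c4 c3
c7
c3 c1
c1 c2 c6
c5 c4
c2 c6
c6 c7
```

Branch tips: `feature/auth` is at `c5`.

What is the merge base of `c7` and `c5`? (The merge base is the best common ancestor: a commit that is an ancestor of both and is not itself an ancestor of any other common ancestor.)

c7

Ancestors of c7: {c7}.
Ancestors of c5: {c1, c2, c3, c4, c5, c6, c7}.
Common ancestors: {c7}.
The only common ancestor is c7, so it is the merge base.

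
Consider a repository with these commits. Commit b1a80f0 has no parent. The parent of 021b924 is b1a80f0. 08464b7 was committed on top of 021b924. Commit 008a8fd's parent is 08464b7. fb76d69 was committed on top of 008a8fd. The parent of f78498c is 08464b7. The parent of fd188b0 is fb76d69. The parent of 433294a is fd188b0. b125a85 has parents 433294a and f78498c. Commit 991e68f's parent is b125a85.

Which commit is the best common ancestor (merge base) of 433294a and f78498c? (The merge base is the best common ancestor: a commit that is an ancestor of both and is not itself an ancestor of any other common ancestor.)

Ancestors of 433294a: {008a8fd, 021b924, 08464b7, 433294a, b1a80f0, fb76d69, fd188b0}.
Ancestors of f78498c: {021b924, 08464b7, b1a80f0, f78498c}.
Common ancestors: {021b924, 08464b7, b1a80f0}.
Among these, 08464b7 is not an ancestor of any other common ancestor — it is the merge base.

08464b7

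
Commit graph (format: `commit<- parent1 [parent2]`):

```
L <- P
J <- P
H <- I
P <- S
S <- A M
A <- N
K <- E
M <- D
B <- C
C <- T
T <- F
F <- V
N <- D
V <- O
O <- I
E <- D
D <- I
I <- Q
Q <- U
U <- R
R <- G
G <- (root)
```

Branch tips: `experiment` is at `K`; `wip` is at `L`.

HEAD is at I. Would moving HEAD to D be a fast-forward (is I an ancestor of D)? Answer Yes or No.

Yes

A fast-forward from I to D is possible iff I is an ancestor of D.
Ancestors of D: {D, G, I, Q, R, U}.
I is among them, so fast-forward is possible.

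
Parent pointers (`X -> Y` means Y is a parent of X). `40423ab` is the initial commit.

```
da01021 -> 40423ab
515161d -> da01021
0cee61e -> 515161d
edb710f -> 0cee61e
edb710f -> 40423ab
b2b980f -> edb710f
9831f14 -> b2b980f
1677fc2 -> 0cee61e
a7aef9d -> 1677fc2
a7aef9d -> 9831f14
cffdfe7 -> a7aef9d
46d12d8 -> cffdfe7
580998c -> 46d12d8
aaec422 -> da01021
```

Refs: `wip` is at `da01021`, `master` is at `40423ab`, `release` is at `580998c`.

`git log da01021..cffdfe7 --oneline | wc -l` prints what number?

Reachable from cffdfe7: {0cee61e, 1677fc2, 40423ab, 515161d, 9831f14, a7aef9d, b2b980f, cffdfe7, da01021, edb710f}.
Reachable from da01021: {40423ab, da01021}.
In cffdfe7's history but not da01021's: {0cee61e, 1677fc2, 515161d, 9831f14, a7aef9d, b2b980f, cffdfe7, edb710f} — 8 commits.

8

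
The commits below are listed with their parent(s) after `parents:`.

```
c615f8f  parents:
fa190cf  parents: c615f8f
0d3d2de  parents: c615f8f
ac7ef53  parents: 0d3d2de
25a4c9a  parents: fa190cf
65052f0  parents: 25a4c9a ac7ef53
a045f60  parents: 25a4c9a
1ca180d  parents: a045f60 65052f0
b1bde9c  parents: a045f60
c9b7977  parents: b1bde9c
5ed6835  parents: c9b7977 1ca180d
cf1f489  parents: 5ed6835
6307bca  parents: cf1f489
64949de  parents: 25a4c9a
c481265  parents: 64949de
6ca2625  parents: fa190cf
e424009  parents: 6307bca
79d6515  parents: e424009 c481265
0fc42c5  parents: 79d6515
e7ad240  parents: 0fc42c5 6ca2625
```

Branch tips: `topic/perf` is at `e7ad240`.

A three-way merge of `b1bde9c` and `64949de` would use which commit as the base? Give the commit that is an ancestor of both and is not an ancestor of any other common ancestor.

Ancestors of b1bde9c: {25a4c9a, a045f60, b1bde9c, c615f8f, fa190cf}.
Ancestors of 64949de: {25a4c9a, 64949de, c615f8f, fa190cf}.
Common ancestors: {25a4c9a, c615f8f, fa190cf}.
Among these, 25a4c9a is not an ancestor of any other common ancestor — it is the merge base.

25a4c9a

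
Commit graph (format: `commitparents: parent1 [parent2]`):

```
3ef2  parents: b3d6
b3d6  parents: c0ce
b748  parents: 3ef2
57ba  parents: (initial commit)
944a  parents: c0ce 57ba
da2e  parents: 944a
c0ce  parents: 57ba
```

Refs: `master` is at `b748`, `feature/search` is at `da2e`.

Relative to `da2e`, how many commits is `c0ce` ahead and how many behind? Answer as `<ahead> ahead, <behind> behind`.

Reachable from c0ce: {57ba, c0ce}.
Reachable from da2e: {57ba, 944a, c0ce, da2e}.
Only in c0ce's history (ahead): {} — 0.
Only in da2e's history (behind): {944a, da2e} — 2.

0 ahead, 2 behind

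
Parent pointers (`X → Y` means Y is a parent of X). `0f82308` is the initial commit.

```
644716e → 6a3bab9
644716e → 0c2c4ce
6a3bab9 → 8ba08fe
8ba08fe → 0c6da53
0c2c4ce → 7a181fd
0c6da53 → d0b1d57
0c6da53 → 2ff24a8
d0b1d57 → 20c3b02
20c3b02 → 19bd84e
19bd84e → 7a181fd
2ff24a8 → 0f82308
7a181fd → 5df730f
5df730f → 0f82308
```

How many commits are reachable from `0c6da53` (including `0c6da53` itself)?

Walking parent pointers from 0c6da53: reachable set = {0c6da53, 0f82308, 19bd84e, 20c3b02, 2ff24a8, 5df730f, 7a181fd, d0b1d57}.
That is 8 commits.

8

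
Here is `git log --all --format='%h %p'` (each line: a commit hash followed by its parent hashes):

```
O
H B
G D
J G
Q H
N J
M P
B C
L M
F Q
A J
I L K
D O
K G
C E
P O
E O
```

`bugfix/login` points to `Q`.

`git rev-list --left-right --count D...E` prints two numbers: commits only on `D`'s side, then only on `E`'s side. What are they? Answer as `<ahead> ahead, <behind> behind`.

1 ahead, 1 behind

Reachable from D: {D, O}.
Reachable from E: {E, O}.
Only in D's history (ahead): {D} — 1.
Only in E's history (behind): {E} — 1.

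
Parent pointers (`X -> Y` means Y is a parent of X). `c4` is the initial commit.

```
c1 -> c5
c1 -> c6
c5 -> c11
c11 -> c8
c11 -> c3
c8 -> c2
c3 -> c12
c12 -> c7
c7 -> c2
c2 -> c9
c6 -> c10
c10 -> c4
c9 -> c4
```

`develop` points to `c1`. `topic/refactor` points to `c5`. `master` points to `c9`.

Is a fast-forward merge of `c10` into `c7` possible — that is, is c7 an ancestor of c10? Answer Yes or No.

No

A fast-forward from c7 to c10 is possible iff c7 is an ancestor of c10.
Ancestors of c10: {c10, c4}.
c7 is not among them, so fast-forward is not possible.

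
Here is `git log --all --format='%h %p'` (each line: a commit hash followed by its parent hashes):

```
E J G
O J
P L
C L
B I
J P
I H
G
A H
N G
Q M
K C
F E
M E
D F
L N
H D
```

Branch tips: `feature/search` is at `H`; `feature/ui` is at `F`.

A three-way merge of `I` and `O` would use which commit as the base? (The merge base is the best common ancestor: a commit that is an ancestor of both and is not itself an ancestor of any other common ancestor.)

Ancestors of I: {D, E, F, G, H, I, J, L, N, P}.
Ancestors of O: {G, J, L, N, O, P}.
Common ancestors: {G, J, L, N, P}.
Among these, J is not an ancestor of any other common ancestor — it is the merge base.

J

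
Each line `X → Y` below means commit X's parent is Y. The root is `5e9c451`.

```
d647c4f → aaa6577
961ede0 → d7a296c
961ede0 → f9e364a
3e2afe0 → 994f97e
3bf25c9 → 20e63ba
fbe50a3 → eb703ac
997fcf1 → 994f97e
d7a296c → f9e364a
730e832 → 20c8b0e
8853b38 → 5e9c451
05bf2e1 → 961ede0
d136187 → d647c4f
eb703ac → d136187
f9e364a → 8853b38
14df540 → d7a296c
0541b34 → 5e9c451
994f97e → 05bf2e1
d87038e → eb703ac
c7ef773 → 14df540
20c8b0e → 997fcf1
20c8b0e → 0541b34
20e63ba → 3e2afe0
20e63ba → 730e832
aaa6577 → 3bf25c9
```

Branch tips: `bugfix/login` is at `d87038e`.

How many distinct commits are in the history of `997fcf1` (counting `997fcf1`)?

8

Walking parent pointers from 997fcf1: reachable set = {05bf2e1, 5e9c451, 8853b38, 961ede0, 994f97e, 997fcf1, d7a296c, f9e364a}.
That is 8 commits.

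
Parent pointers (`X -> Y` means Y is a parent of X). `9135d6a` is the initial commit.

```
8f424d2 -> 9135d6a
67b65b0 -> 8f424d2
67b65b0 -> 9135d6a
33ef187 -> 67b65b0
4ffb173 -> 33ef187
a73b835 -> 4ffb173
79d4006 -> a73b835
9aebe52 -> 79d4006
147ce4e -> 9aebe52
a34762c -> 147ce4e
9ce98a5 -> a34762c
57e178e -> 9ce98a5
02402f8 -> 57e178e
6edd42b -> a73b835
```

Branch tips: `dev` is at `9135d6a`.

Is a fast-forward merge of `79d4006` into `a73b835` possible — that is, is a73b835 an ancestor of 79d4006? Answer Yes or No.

A fast-forward from a73b835 to 79d4006 is possible iff a73b835 is an ancestor of 79d4006.
Ancestors of 79d4006: {33ef187, 4ffb173, 67b65b0, 79d4006, 8f424d2, 9135d6a, a73b835}.
a73b835 is among them, so fast-forward is possible.

Yes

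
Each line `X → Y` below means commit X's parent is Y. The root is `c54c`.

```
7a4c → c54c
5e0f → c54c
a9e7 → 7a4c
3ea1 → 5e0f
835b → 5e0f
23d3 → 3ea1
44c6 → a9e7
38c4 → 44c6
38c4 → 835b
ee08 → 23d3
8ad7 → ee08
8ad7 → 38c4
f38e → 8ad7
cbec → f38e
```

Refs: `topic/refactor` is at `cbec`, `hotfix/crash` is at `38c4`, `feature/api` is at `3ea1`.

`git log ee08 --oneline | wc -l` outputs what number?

5

Walking parent pointers from ee08: reachable set = {23d3, 3ea1, 5e0f, c54c, ee08}.
That is 5 commits.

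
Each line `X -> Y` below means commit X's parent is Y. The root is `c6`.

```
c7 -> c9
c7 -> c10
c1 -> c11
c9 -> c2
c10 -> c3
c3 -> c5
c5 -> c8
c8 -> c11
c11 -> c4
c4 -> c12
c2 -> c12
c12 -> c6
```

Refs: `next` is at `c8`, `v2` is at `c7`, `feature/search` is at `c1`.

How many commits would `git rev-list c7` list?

Walking parent pointers from c7: reachable set = {c10, c11, c12, c2, c3, c4, c5, c6, c7, c8, c9}.
That is 11 commits.

11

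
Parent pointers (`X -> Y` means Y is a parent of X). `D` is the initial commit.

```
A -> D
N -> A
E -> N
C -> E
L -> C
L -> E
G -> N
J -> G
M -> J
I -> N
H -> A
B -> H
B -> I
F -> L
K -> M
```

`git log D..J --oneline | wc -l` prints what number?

Reachable from J: {A, D, G, J, N}.
Reachable from D: {D}.
In J's history but not D's: {A, G, J, N} — 4 commits.

4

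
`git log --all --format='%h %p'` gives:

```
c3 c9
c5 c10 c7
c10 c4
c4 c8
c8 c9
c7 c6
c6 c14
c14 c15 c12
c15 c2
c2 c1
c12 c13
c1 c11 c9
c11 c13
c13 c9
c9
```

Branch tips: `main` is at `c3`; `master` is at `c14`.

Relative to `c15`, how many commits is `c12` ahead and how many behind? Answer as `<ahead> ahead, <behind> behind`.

1 ahead, 4 behind

Reachable from c12: {c12, c13, c9}.
Reachable from c15: {c1, c11, c13, c15, c2, c9}.
Only in c12's history (ahead): {c12} — 1.
Only in c15's history (behind): {c1, c11, c15, c2} — 4.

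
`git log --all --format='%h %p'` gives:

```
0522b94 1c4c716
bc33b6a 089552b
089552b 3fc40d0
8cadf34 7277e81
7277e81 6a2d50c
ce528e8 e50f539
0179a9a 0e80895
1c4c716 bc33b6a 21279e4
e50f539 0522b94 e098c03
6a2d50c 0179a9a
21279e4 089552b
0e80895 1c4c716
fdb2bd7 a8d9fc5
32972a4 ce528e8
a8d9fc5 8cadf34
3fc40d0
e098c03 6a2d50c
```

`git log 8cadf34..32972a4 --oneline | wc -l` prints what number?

5

Reachable from 32972a4: {0179a9a, 0522b94, 089552b, 0e80895, 1c4c716, 21279e4, 32972a4, 3fc40d0, 6a2d50c, bc33b6a, ce528e8, e098c03, e50f539}.
Reachable from 8cadf34: {0179a9a, 089552b, 0e80895, 1c4c716, 21279e4, 3fc40d0, 6a2d50c, 7277e81, 8cadf34, bc33b6a}.
In 32972a4's history but not 8cadf34's: {0522b94, 32972a4, ce528e8, e098c03, e50f539} — 5 commits.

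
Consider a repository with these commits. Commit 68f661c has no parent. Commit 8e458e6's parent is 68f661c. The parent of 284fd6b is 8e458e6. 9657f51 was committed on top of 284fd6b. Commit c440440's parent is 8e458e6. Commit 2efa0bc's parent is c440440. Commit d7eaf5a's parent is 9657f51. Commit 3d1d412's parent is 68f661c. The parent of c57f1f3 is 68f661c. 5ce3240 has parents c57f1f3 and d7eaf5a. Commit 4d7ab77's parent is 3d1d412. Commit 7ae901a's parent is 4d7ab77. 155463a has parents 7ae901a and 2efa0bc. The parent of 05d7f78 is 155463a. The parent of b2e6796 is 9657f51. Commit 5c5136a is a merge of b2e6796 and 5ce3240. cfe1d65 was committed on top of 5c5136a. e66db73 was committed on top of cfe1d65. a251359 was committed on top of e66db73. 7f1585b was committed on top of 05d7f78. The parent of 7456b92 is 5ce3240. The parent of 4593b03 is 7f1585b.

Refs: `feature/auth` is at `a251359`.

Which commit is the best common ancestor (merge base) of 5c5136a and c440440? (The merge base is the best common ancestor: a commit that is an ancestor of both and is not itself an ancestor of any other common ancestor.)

8e458e6

Ancestors of 5c5136a: {284fd6b, 5c5136a, 5ce3240, 68f661c, 8e458e6, 9657f51, b2e6796, c57f1f3, d7eaf5a}.
Ancestors of c440440: {68f661c, 8e458e6, c440440}.
Common ancestors: {68f661c, 8e458e6}.
Among these, 8e458e6 is not an ancestor of any other common ancestor — it is the merge base.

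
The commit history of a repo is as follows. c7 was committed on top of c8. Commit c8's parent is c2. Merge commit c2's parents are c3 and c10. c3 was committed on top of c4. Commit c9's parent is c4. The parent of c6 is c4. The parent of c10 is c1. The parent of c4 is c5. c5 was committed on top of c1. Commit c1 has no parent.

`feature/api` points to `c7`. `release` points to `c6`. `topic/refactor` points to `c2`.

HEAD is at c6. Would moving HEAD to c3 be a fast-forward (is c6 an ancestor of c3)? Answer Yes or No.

No

A fast-forward from c6 to c3 is possible iff c6 is an ancestor of c3.
Ancestors of c3: {c1, c3, c4, c5}.
c6 is not among them, so fast-forward is not possible.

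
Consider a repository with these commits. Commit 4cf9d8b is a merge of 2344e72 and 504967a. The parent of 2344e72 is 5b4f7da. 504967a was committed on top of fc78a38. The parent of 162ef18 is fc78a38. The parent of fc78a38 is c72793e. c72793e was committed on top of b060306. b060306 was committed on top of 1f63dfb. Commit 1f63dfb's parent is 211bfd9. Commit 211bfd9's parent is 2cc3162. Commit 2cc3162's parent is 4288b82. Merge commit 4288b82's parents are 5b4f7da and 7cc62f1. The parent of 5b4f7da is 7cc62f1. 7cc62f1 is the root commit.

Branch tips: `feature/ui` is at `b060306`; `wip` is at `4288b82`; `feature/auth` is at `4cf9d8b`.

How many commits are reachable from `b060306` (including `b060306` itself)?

Walking parent pointers from b060306: reachable set = {1f63dfb, 211bfd9, 2cc3162, 4288b82, 5b4f7da, 7cc62f1, b060306}.
That is 7 commits.

7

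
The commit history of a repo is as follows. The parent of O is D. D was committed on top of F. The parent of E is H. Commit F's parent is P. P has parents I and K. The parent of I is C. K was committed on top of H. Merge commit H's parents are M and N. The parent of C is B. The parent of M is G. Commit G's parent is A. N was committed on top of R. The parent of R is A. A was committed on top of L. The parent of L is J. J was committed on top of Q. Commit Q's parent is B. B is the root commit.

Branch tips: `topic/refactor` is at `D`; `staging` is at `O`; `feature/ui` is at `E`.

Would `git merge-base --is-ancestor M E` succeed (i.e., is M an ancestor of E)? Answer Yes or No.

Ancestors of E (commits reachable by following parents): {A, B, E, G, H, J, L, M, N, Q, R}.
M is in that set, so it is an ancestor of E.

Yes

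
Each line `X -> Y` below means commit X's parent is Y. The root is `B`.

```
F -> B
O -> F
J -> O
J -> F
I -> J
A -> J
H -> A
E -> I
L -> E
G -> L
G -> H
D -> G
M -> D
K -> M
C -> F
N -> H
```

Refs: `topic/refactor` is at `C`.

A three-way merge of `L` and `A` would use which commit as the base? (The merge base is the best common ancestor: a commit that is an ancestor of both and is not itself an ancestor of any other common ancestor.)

J

Ancestors of L: {B, E, F, I, J, L, O}.
Ancestors of A: {A, B, F, J, O}.
Common ancestors: {B, F, J, O}.
Among these, J is not an ancestor of any other common ancestor — it is the merge base.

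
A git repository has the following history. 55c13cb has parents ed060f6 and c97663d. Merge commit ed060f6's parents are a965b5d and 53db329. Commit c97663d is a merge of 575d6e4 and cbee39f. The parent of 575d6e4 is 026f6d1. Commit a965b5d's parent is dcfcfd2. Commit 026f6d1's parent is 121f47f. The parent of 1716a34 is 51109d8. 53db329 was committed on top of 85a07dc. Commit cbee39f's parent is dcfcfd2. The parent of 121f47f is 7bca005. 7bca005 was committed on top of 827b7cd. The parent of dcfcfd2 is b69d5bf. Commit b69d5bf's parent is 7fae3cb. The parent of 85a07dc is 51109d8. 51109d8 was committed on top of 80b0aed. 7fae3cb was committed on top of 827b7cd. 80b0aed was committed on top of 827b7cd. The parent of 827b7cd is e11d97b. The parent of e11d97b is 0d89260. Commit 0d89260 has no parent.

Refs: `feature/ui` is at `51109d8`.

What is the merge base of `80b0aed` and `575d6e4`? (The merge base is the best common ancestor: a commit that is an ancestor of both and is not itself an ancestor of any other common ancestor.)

827b7cd

Ancestors of 80b0aed: {0d89260, 80b0aed, 827b7cd, e11d97b}.
Ancestors of 575d6e4: {026f6d1, 0d89260, 121f47f, 575d6e4, 7bca005, 827b7cd, e11d97b}.
Common ancestors: {0d89260, 827b7cd, e11d97b}.
Among these, 827b7cd is not an ancestor of any other common ancestor — it is the merge base.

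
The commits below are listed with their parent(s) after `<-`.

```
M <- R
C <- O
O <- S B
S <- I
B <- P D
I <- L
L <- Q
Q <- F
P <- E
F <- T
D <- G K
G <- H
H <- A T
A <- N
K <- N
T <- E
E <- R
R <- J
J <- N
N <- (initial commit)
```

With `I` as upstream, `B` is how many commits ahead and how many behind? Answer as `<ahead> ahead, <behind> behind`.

Reachable from B: {A, B, D, E, G, H, J, K, N, P, R, T}.
Reachable from I: {E, F, I, J, L, N, Q, R, T}.
Only in B's history (ahead): {A, B, D, G, H, K, P} — 7.
Only in I's history (behind): {F, I, L, Q} — 4.

7 ahead, 4 behind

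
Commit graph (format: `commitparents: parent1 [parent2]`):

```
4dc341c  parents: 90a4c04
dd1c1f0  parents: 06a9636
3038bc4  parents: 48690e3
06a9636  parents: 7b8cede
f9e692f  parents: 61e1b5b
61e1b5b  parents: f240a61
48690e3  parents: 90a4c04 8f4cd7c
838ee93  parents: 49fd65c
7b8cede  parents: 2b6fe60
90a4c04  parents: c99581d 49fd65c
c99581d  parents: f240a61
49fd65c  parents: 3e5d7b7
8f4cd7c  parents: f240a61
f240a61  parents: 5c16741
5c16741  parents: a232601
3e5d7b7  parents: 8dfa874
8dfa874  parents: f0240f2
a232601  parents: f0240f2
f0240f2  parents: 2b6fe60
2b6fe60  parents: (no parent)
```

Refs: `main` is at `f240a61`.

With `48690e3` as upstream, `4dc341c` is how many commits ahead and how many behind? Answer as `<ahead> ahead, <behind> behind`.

Reachable from 4dc341c: {2b6fe60, 3e5d7b7, 49fd65c, 4dc341c, 5c16741, 8dfa874, 90a4c04, a232601, c99581d, f0240f2, f240a61}.
Reachable from 48690e3: {2b6fe60, 3e5d7b7, 48690e3, 49fd65c, 5c16741, 8dfa874, 8f4cd7c, 90a4c04, a232601, c99581d, f0240f2, f240a61}.
Only in 4dc341c's history (ahead): {4dc341c} — 1.
Only in 48690e3's history (behind): {48690e3, 8f4cd7c} — 2.

1 ahead, 2 behind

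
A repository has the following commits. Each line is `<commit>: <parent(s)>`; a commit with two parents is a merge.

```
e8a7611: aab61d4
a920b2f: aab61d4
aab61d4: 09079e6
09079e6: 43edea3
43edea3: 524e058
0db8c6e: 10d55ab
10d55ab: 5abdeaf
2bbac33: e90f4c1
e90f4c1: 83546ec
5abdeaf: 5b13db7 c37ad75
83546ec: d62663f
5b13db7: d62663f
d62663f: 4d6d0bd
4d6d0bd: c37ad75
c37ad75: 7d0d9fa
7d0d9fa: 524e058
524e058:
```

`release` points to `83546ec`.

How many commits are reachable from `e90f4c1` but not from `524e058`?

6

Reachable from e90f4c1: {4d6d0bd, 524e058, 7d0d9fa, 83546ec, c37ad75, d62663f, e90f4c1}.
Reachable from 524e058: {524e058}.
In e90f4c1's history but not 524e058's: {4d6d0bd, 7d0d9fa, 83546ec, c37ad75, d62663f, e90f4c1} — 6 commits.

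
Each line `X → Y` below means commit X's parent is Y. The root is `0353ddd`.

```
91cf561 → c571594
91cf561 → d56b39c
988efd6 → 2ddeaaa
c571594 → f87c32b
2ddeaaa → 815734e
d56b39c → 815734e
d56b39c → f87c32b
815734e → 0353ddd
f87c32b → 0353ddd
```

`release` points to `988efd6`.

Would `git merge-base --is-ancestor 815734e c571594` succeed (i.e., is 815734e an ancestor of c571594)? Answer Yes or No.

Ancestors of c571594: {0353ddd, c571594, f87c32b}.
815734e is not in that set, so it is not an ancestor of c571594.

No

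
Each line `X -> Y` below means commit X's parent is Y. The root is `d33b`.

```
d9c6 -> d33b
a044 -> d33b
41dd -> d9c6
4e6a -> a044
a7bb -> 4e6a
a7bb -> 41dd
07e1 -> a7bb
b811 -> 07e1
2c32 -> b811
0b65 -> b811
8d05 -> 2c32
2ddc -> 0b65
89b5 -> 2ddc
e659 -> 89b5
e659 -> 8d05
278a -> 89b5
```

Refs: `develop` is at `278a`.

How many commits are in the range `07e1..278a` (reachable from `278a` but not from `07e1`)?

5

Reachable from 278a: {07e1, 0b65, 278a, 2ddc, 41dd, 4e6a, 89b5, a044, a7bb, b811, d33b, d9c6}.
Reachable from 07e1: {07e1, 41dd, 4e6a, a044, a7bb, d33b, d9c6}.
In 278a's history but not 07e1's: {0b65, 278a, 2ddc, 89b5, b811} — 5 commits.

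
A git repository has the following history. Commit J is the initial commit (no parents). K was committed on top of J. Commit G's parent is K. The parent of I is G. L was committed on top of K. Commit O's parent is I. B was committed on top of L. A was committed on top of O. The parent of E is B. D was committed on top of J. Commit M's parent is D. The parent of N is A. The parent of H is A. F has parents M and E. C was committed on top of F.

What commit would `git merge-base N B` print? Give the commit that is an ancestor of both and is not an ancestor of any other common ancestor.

K

Ancestors of N: {A, G, I, J, K, N, O}.
Ancestors of B: {B, J, K, L}.
Common ancestors: {J, K}.
Among these, K is not an ancestor of any other common ancestor — it is the merge base.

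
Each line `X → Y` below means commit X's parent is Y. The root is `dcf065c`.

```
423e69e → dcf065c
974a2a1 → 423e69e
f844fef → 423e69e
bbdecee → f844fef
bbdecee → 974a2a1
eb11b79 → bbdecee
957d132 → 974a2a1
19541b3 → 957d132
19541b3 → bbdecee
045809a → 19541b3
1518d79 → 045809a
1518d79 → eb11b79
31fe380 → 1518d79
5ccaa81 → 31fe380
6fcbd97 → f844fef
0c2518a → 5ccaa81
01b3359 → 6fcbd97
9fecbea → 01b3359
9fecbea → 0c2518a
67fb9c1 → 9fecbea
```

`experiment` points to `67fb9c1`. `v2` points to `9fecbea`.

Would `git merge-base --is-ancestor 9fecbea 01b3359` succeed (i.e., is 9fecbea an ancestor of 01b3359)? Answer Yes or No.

No

Ancestors of 01b3359: {01b3359, 423e69e, 6fcbd97, dcf065c, f844fef}.
9fecbea is not in that set, so it is not an ancestor of 01b3359.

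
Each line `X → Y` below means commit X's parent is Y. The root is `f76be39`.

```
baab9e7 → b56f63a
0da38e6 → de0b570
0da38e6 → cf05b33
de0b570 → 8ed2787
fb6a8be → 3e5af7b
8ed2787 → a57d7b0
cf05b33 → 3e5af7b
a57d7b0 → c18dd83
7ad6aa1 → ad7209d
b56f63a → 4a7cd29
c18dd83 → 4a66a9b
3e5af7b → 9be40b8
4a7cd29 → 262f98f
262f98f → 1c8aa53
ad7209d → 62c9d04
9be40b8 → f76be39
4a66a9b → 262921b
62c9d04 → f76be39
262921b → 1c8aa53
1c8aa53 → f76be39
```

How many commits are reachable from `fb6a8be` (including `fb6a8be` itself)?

Walking parent pointers from fb6a8be: reachable set = {3e5af7b, 9be40b8, f76be39, fb6a8be}.
That is 4 commits.

4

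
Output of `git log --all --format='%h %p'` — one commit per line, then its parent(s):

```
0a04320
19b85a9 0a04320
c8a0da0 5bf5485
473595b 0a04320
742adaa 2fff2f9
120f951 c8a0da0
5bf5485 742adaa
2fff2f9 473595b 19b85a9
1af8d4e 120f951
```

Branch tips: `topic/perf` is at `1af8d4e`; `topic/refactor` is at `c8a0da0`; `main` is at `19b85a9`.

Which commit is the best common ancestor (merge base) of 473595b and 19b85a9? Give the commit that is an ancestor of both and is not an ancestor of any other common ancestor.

0a04320

Ancestors of 473595b: {0a04320, 473595b}.
Ancestors of 19b85a9: {0a04320, 19b85a9}.
Common ancestors: {0a04320}.
The only common ancestor is 0a04320, so it is the merge base.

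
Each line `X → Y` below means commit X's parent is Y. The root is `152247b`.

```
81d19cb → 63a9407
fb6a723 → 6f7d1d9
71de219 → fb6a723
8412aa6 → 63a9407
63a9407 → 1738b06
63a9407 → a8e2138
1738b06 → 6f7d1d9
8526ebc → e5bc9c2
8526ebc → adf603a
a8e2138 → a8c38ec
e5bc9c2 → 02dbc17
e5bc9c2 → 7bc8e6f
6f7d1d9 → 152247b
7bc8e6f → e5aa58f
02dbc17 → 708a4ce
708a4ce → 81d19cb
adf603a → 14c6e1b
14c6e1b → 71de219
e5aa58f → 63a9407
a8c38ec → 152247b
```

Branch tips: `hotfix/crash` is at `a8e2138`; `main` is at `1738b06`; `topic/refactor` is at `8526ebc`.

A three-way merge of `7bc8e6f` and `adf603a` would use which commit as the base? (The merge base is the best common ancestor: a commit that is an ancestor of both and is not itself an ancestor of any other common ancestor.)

6f7d1d9

Ancestors of 7bc8e6f: {152247b, 1738b06, 63a9407, 6f7d1d9, 7bc8e6f, a8c38ec, a8e2138, e5aa58f}.
Ancestors of adf603a: {14c6e1b, 152247b, 6f7d1d9, 71de219, adf603a, fb6a723}.
Common ancestors: {152247b, 6f7d1d9}.
Among these, 6f7d1d9 is not an ancestor of any other common ancestor — it is the merge base.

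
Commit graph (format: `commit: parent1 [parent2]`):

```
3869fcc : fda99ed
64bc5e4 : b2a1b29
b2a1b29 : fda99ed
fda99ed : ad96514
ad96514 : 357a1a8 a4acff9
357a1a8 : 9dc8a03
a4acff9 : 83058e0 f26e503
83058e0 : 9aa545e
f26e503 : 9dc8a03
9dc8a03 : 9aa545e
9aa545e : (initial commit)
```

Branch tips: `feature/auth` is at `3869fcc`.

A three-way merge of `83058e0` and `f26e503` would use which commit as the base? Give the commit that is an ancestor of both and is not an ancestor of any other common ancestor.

Ancestors of 83058e0: {83058e0, 9aa545e}.
Ancestors of f26e503: {9aa545e, 9dc8a03, f26e503}.
Common ancestors: {9aa545e}.
The only common ancestor is 9aa545e, so it is the merge base.

9aa545e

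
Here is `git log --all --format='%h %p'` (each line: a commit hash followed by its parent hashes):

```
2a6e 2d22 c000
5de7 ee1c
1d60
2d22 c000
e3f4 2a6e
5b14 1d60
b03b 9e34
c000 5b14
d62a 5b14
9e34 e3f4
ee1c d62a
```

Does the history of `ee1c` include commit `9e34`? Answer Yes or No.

No

Ancestors of ee1c: {1d60, 5b14, d62a, ee1c}.
9e34 is not in that set, so it is not an ancestor of ee1c.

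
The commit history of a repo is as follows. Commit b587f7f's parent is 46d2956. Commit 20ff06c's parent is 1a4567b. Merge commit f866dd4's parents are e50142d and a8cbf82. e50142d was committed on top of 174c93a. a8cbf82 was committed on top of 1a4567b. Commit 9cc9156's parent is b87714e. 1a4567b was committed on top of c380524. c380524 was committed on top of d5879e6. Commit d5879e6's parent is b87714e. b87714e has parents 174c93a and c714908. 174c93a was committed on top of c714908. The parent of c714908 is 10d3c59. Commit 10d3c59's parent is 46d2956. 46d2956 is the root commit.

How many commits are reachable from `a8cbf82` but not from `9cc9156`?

Reachable from a8cbf82: {10d3c59, 174c93a, 1a4567b, 46d2956, a8cbf82, b87714e, c380524, c714908, d5879e6}.
Reachable from 9cc9156: {10d3c59, 174c93a, 46d2956, 9cc9156, b87714e, c714908}.
In a8cbf82's history but not 9cc9156's: {1a4567b, a8cbf82, c380524, d5879e6} — 4 commits.

4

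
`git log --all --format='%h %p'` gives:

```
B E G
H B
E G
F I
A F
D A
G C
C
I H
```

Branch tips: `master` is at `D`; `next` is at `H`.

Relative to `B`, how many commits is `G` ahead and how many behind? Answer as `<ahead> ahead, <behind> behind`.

0 ahead, 2 behind

Reachable from G: {C, G}.
Reachable from B: {B, C, E, G}.
Only in G's history (ahead): {} — 0.
Only in B's history (behind): {B, E} — 2.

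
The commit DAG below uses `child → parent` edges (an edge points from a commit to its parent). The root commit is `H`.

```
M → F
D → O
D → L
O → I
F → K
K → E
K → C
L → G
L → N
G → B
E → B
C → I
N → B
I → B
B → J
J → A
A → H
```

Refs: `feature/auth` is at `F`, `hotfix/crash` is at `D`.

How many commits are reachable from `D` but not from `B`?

6

Reachable from D: {A, B, D, G, H, I, J, L, N, O}.
Reachable from B: {A, B, H, J}.
In D's history but not B's: {D, G, I, L, N, O} — 6 commits.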